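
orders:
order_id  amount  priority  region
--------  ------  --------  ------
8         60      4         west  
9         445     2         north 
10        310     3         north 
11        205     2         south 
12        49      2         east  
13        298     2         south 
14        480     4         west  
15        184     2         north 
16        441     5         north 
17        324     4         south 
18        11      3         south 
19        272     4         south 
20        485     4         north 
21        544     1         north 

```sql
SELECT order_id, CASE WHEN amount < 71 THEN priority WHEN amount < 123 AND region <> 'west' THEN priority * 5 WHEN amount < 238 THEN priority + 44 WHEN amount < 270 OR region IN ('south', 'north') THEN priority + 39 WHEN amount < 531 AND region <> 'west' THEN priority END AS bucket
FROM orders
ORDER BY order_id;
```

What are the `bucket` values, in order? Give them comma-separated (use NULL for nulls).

order_id=8: amount < 71 → 4
order_id=9: amount < 270 OR region IN ('south', 'north') → 41
order_id=10: amount < 270 OR region IN ('south', 'north') → 42
order_id=11: amount < 238 → 46
order_id=12: amount < 71 → 2
order_id=13: amount < 270 OR region IN ('south', 'north') → 41
order_id=14: (no match → NULL) → NULL
order_id=15: amount < 238 → 46
order_id=16: amount < 270 OR region IN ('south', 'north') → 44
order_id=17: amount < 270 OR region IN ('south', 'north') → 43
order_id=18: amount < 71 → 3
order_id=19: amount < 270 OR region IN ('south', 'north') → 43
order_id=20: amount < 270 OR region IN ('south', 'north') → 43
order_id=21: amount < 270 OR region IN ('south', 'north') → 40

4, 41, 42, 46, 2, 41, NULL, 46, 44, 43, 3, 43, 43, 40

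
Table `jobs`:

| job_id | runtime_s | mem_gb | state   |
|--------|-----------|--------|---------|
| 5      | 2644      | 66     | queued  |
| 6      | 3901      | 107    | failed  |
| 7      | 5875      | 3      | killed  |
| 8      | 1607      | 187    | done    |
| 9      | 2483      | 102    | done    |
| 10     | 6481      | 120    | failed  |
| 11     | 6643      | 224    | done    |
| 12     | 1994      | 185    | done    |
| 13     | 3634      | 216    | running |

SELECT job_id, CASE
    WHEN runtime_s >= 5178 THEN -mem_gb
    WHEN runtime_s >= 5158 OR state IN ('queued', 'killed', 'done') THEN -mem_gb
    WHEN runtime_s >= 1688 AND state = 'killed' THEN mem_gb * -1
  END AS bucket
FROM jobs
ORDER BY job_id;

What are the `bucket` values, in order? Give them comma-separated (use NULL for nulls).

job_id=5: runtime_s >= 5158 OR state IN ('queued', 'killed', 'done') → -66
job_id=6: (no match → NULL) → NULL
job_id=7: runtime_s >= 5178 → -3
job_id=8: runtime_s >= 5158 OR state IN ('queued', 'killed', 'done') → -187
job_id=9: runtime_s >= 5158 OR state IN ('queued', 'killed', 'done') → -102
job_id=10: runtime_s >= 5178 → -120
job_id=11: runtime_s >= 5178 → -224
job_id=12: runtime_s >= 5158 OR state IN ('queued', 'killed', 'done') → -185
job_id=13: (no match → NULL) → NULL

-66, NULL, -3, -187, -102, -120, -224, -185, NULL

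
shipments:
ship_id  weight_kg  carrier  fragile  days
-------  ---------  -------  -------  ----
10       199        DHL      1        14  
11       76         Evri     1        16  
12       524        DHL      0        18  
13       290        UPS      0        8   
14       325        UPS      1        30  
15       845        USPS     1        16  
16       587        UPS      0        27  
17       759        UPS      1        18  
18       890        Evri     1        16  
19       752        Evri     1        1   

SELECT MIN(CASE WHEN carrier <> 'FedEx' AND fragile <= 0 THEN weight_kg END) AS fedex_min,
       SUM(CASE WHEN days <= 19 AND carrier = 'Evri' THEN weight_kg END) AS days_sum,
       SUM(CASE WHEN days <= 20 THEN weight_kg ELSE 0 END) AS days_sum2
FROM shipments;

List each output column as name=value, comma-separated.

[fedex_min: carrier <> 'FedEx' AND fragile <= 0]
ship_id=10: ✗
ship_id=11: ✗
ship_id=12: ✓ → 524
ship_id=13: ✓ → 290
ship_id=14: ✗
ship_id=15: ✗
ship_id=16: ✓ → 587
ship_id=17: ✗
ship_id=18: ✗
ship_id=19: ✗
fedex_min = MIN(524, 290, 587) = 290
—
[days_sum: days <= 19 AND carrier = 'Evri']
ship_id=10: ✗
ship_id=11: ✓ → 76
ship_id=12: ✗
ship_id=13: ✗
ship_id=14: ✗
ship_id=15: ✗
ship_id=16: ✗
ship_id=17: ✗
ship_id=18: ✓ → 890
ship_id=19: ✓ → 752
days_sum = 76 + 890 + 752 = 1718
—
[days_sum2: days <= 20]
ship_id=10: ✓ → 199
ship_id=11: ✓ → 76
ship_id=12: ✓ → 524
ship_id=13: ✓ → 290
ship_id=14: ✗
ship_id=15: ✓ → 845
ship_id=16: ✗
ship_id=17: ✓ → 759
ship_id=18: ✓ → 890
ship_id=19: ✓ → 752
days_sum2 = 199 + 76 + 524 + 290 + 845 + 759 + 890 + 752 = 4335

fedex_min=290, days_sum=1718, days_sum2=4335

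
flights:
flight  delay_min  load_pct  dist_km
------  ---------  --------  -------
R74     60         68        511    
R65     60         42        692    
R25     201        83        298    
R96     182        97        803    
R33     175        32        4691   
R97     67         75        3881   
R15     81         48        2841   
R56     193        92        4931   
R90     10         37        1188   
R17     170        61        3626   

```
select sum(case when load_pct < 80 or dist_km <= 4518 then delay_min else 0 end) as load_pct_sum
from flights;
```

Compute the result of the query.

flight=R74: ✓ → 60
flight=R65: ✓ → 60
flight=R25: ✓ → 201
flight=R96: ✓ → 182
flight=R33: ✓ → 175
flight=R97: ✓ → 67
flight=R15: ✓ → 81
flight=R56: ✗
flight=R90: ✓ → 10
flight=R17: ✓ → 170
load_pct_sum = 60 + 60 + 201 + 182 + 175 + 67 + 81 + 10 + 170 = 1006

1006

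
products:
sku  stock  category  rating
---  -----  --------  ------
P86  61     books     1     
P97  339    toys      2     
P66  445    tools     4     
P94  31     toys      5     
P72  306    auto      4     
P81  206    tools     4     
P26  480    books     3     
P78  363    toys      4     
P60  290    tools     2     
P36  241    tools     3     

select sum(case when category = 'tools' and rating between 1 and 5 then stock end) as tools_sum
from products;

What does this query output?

sku=P86: ✗
sku=P97: ✗
sku=P66: ✓ → 445
sku=P94: ✗
sku=P72: ✗
sku=P81: ✓ → 206
sku=P26: ✗
sku=P78: ✗
sku=P60: ✓ → 290
sku=P36: ✓ → 241
tools_sum = 445 + 206 + 290 + 241 = 1182

1182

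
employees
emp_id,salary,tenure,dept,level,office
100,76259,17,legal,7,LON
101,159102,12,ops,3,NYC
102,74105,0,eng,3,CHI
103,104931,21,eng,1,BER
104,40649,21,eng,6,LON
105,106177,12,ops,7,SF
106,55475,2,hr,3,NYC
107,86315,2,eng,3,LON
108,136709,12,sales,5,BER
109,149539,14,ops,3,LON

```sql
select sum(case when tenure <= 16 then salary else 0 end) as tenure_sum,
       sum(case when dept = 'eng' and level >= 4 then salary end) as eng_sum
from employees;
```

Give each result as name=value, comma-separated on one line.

[tenure_sum: tenure <= 16]
emp_id=100: ✗
emp_id=101: ✓ → 159102
emp_id=102: ✓ → 74105
emp_id=103: ✗
emp_id=104: ✗
emp_id=105: ✓ → 106177
emp_id=106: ✓ → 55475
emp_id=107: ✓ → 86315
emp_id=108: ✓ → 136709
emp_id=109: ✓ → 149539
tenure_sum = 159102 + 74105 + 106177 + 55475 + 86315 + 136709 + 149539 = 767422
—
[eng_sum: dept = 'eng' and level >= 4]
emp_id=100: ✗
emp_id=101: ✗
emp_id=102: ✗
emp_id=103: ✗
emp_id=104: ✓ → 40649
emp_id=105: ✗
emp_id=106: ✗
emp_id=107: ✗
emp_id=108: ✗
emp_id=109: ✗
eng_sum = 40649

tenure_sum=767422, eng_sum=40649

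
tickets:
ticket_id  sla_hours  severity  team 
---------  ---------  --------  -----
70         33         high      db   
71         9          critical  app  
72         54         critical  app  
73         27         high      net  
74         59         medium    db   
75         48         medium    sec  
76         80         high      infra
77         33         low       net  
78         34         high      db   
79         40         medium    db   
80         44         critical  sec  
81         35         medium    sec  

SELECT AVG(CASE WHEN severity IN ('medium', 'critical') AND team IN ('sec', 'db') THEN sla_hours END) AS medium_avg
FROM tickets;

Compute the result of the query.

ticket_id=70: ✗
ticket_id=71: ✗
ticket_id=72: ✗
ticket_id=73: ✗
ticket_id=74: ✓ → 59
ticket_id=75: ✓ → 48
ticket_id=76: ✗
ticket_id=77: ✗
ticket_id=78: ✗
ticket_id=79: ✓ → 40
ticket_id=80: ✓ → 44
ticket_id=81: ✓ → 35
medium_avg = (59 + 48 + 40 + 44 + 35) / 5 = 45.2

45.2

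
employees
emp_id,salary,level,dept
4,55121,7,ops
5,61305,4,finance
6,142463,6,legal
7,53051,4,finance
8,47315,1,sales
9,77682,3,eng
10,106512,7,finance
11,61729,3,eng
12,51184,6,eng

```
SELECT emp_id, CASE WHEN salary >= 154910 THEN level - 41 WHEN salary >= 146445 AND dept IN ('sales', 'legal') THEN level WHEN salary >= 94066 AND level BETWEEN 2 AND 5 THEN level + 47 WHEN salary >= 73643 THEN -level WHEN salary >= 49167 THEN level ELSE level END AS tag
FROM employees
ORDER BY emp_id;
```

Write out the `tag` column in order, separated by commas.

emp_id=4: salary >= 49167 → 7
emp_id=5: salary >= 49167 → 4
emp_id=6: salary >= 73643 → -6
emp_id=7: salary >= 49167 → 4
emp_id=8: ELSE → 1
emp_id=9: salary >= 73643 → -3
emp_id=10: salary >= 73643 → -7
emp_id=11: salary >= 49167 → 3
emp_id=12: salary >= 49167 → 6

7, 4, -6, 4, 1, -3, -7, 3, 6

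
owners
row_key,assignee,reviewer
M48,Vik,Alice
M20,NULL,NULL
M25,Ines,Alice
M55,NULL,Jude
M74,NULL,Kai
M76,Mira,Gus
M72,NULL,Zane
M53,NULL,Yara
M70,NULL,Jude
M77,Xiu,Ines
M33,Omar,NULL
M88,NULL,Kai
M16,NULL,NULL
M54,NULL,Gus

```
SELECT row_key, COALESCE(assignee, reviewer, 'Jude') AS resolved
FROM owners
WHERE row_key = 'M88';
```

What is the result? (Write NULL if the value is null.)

row_key = M88: assignee=NULL, reviewer=Kai.
assignee=NULL, reviewer=Kai → Kai

Kai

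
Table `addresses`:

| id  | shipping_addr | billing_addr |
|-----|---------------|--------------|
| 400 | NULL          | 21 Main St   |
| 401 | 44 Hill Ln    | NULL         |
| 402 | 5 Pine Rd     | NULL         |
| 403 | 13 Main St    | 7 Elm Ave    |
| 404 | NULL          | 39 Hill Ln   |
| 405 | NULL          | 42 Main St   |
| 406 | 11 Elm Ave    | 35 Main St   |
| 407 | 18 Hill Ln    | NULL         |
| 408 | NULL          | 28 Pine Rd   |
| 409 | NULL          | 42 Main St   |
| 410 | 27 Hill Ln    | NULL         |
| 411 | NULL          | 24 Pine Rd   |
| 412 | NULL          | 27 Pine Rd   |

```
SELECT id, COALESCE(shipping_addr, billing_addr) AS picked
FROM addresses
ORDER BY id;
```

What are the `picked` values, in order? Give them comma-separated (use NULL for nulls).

id=400: shipping_addr=NULL, billing_addr=21 Main St → 21 Main St
id=401: shipping_addr=44 Hill Ln → 44 Hill Ln
id=402: shipping_addr=5 Pine Rd → 5 Pine Rd
id=403: shipping_addr=13 Main St → 13 Main St
id=404: shipping_addr=NULL, billing_addr=39 Hill Ln → 39 Hill Ln
id=405: shipping_addr=NULL, billing_addr=42 Main St → 42 Main St
id=406: shipping_addr=11 Elm Ave → 11 Elm Ave
id=407: shipping_addr=18 Hill Ln → 18 Hill Ln
id=408: shipping_addr=NULL, billing_addr=28 Pine Rd → 28 Pine Rd
id=409: shipping_addr=NULL, billing_addr=42 Main St → 42 Main St
id=410: shipping_addr=27 Hill Ln → 27 Hill Ln
id=411: shipping_addr=NULL, billing_addr=24 Pine Rd → 24 Pine Rd
id=412: shipping_addr=NULL, billing_addr=27 Pine Rd → 27 Pine Rd

21 Main St, 44 Hill Ln, 5 Pine Rd, 13 Main St, 39 Hill Ln, 42 Main St, 11 Elm Ave, 18 Hill Ln, 28 Pine Rd, 42 Main St, 27 Hill Ln, 24 Pine Rd, 27 Pine Rd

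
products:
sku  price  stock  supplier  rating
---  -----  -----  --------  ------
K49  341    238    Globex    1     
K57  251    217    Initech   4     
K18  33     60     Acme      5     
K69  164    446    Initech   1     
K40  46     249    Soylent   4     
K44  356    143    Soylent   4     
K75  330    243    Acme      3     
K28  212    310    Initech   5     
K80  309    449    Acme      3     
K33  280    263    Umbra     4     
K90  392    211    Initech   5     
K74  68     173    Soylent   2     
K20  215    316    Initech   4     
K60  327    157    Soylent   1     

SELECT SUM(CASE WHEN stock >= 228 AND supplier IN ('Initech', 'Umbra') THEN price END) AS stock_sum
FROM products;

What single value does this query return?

871

sku=K49: ✗
sku=K57: ✗
sku=K18: ✗
sku=K69: ✓ → 164
sku=K40: ✗
sku=K44: ✗
sku=K75: ✗
sku=K28: ✓ → 212
sku=K80: ✗
sku=K33: ✓ → 280
sku=K90: ✗
sku=K74: ✗
sku=K20: ✓ → 215
sku=K60: ✗
stock_sum = 164 + 212 + 280 + 215 = 871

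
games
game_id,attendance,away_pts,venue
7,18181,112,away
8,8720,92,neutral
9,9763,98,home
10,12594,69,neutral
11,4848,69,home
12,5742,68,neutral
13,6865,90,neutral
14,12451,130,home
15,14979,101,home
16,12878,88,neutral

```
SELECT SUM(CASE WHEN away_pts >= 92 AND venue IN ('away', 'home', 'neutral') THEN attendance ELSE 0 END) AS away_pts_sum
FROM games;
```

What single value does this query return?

game_id=7: ✓ → 18181
game_id=8: ✓ → 8720
game_id=9: ✓ → 9763
game_id=10: ✗
game_id=11: ✗
game_id=12: ✗
game_id=13: ✗
game_id=14: ✓ → 12451
game_id=15: ✓ → 14979
game_id=16: ✗
away_pts_sum = 18181 + 8720 + 9763 + 12451 + 14979 = 64094

64094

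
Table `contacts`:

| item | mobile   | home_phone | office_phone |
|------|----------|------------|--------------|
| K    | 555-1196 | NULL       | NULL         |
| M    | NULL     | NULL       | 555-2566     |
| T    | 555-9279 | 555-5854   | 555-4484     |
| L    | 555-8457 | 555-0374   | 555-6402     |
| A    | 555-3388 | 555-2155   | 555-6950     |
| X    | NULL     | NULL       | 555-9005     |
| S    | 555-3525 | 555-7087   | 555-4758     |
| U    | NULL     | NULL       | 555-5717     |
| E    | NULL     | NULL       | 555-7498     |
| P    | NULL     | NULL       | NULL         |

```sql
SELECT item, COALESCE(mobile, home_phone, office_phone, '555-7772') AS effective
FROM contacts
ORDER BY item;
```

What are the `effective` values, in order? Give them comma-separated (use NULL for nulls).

item=A: mobile=555-3388 → 555-3388
item=E: mobile=NULL, home_phone=NULL, office_phone=555-7498 → 555-7498
item=K: mobile=555-1196 → 555-1196
item=L: mobile=555-8457 → 555-8457
item=M: mobile=NULL, home_phone=NULL, office_phone=555-2566 → 555-2566
item=P: mobile=NULL, home_phone=NULL, office_phone=NULL, → literal 555-7772 → 555-7772
item=S: mobile=555-3525 → 555-3525
item=T: mobile=555-9279 → 555-9279
item=U: mobile=NULL, home_phone=NULL, office_phone=555-5717 → 555-5717
item=X: mobile=NULL, home_phone=NULL, office_phone=555-9005 → 555-9005

555-3388, 555-7498, 555-1196, 555-8457, 555-2566, 555-7772, 555-3525, 555-9279, 555-5717, 555-9005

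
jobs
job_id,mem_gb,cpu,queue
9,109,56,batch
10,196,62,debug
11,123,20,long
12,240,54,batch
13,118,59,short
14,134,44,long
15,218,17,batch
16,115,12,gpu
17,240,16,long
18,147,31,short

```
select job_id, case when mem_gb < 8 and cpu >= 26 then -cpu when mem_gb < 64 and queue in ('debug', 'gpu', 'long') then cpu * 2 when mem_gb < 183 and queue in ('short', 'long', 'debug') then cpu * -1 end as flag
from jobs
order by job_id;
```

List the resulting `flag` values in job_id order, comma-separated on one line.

job_id=9: (no match → NULL) → NULL
job_id=10: (no match → NULL) → NULL
job_id=11: mem_gb < 183 and queue in ('short', 'long', 'debug') → -20
job_id=12: (no match → NULL) → NULL
job_id=13: mem_gb < 183 and queue in ('short', 'long', 'debug') → -59
job_id=14: mem_gb < 183 and queue in ('short', 'long', 'debug') → -44
job_id=15: (no match → NULL) → NULL
job_id=16: (no match → NULL) → NULL
job_id=17: (no match → NULL) → NULL
job_id=18: mem_gb < 183 and queue in ('short', 'long', 'debug') → -31

NULL, NULL, -20, NULL, -59, -44, NULL, NULL, NULL, -31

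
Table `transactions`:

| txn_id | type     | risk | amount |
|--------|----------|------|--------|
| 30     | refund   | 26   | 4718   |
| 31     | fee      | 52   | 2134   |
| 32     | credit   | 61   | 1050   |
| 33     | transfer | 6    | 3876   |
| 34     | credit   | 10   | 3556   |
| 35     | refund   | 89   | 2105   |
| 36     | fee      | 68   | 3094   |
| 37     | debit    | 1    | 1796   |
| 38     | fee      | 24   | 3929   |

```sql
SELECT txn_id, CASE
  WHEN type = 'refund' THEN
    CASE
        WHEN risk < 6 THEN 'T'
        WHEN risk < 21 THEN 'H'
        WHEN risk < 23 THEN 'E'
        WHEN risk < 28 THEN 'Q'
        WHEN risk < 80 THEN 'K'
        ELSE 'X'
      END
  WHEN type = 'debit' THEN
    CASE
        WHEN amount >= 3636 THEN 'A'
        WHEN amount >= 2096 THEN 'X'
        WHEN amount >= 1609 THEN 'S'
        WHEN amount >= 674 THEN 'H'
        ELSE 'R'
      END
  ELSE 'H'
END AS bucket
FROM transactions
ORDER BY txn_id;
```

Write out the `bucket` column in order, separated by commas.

Q, H, H, H, H, X, H, S, H

txn_id=30: type='refund' → inner[risk < 28] → Q
txn_id=31: type='fee' → outer ELSE → H
txn_id=32: type='credit' → outer ELSE → H
txn_id=33: type='transfer' → outer ELSE → H
txn_id=34: type='credit' → outer ELSE → H
txn_id=35: type='refund' → inner[ELSE] → X
txn_id=36: type='fee' → outer ELSE → H
txn_id=37: type='debit' → inner[amount >= 1609] → S
txn_id=38: type='fee' → outer ELSE → H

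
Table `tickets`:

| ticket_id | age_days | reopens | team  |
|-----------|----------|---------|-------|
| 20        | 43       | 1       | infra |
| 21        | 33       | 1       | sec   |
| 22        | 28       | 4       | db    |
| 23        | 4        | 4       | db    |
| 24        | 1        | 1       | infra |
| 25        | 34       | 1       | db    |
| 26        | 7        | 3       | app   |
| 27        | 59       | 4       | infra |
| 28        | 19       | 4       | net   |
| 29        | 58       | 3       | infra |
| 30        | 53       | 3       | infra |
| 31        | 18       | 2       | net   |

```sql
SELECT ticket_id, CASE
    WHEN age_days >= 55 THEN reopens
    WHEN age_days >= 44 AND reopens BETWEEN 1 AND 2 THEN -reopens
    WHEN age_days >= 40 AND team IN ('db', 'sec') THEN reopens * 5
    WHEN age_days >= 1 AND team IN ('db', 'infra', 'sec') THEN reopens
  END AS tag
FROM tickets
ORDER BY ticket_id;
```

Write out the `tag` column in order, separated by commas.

1, 1, 4, 4, 1, 1, NULL, 4, NULL, 3, 3, NULL

ticket_id=20: age_days >= 1 AND team IN ('db', 'infra', 'sec') → 1
ticket_id=21: age_days >= 1 AND team IN ('db', 'infra', 'sec') → 1
ticket_id=22: age_days >= 1 AND team IN ('db', 'infra', 'sec') → 4
ticket_id=23: age_days >= 1 AND team IN ('db', 'infra', 'sec') → 4
ticket_id=24: age_days >= 1 AND team IN ('db', 'infra', 'sec') → 1
ticket_id=25: age_days >= 1 AND team IN ('db', 'infra', 'sec') → 1
ticket_id=26: (no match → NULL) → NULL
ticket_id=27: age_days >= 55 → 4
ticket_id=28: (no match → NULL) → NULL
ticket_id=29: age_days >= 55 → 3
ticket_id=30: age_days >= 1 AND team IN ('db', 'infra', 'sec') → 3
ticket_id=31: (no match → NULL) → NULL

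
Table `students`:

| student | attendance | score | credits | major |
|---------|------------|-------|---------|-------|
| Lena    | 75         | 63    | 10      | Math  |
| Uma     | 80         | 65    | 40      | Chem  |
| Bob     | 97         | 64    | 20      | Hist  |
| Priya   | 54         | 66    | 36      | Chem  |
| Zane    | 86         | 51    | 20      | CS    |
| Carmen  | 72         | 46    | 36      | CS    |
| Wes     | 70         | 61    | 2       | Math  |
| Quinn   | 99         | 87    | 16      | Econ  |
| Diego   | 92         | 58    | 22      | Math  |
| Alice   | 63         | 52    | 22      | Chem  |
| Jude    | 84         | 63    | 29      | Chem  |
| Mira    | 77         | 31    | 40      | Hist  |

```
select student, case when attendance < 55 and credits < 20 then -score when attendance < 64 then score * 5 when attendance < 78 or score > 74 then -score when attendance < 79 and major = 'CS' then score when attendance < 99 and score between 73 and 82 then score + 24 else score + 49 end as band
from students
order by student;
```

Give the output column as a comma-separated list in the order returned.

260, 113, -46, 107, 112, -63, -31, 330, -87, 114, -61, 100

student=Alice: attendance < 64 → 260
student=Bob: ELSE → 113
student=Carmen: attendance < 78 or score > 74 → -46
student=Diego: ELSE → 107
student=Jude: ELSE → 112
student=Lena: attendance < 78 or score > 74 → -63
student=Mira: attendance < 78 or score > 74 → -31
student=Priya: attendance < 64 → 330
student=Quinn: attendance < 78 or score > 74 → -87
student=Uma: ELSE → 114
student=Wes: attendance < 78 or score > 74 → -61
student=Zane: ELSE → 100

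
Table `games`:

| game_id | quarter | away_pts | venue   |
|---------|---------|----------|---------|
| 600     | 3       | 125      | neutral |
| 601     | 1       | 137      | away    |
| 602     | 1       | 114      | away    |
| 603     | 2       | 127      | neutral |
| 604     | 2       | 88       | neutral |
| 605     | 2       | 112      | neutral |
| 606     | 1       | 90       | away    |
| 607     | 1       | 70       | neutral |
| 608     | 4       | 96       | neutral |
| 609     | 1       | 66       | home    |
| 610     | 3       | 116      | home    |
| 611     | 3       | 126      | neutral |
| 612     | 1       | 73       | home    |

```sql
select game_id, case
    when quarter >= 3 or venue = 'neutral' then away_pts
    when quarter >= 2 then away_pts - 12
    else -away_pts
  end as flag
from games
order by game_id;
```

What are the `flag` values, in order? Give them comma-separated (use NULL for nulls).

125, -137, -114, 127, 88, 112, -90, 70, 96, -66, 116, 126, -73

game_id=600: quarter >= 3 or venue = 'neutral' → 125
game_id=601: ELSE → -137
game_id=602: ELSE → -114
game_id=603: quarter >= 3 or venue = 'neutral' → 127
game_id=604: quarter >= 3 or venue = 'neutral' → 88
game_id=605: quarter >= 3 or venue = 'neutral' → 112
game_id=606: ELSE → -90
game_id=607: quarter >= 3 or venue = 'neutral' → 70
game_id=608: quarter >= 3 or venue = 'neutral' → 96
game_id=609: ELSE → -66
game_id=610: quarter >= 3 or venue = 'neutral' → 116
game_id=611: quarter >= 3 or venue = 'neutral' → 126
game_id=612: ELSE → -73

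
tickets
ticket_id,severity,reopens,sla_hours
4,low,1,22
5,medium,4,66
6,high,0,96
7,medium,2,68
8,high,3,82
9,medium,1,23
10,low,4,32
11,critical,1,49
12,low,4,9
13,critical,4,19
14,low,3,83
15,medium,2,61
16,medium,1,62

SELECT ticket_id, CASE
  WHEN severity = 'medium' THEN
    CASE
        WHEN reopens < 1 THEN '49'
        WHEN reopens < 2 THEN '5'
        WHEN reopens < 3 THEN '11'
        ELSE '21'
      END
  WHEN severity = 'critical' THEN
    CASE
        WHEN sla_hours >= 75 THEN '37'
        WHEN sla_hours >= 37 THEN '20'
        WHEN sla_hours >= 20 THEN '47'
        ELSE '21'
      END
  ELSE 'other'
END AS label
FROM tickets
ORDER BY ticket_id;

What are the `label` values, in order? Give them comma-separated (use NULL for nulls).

other, 21, other, 11, other, 5, other, 20, other, 21, other, 11, 5

ticket_id=4: severity='low' → outer ELSE → other
ticket_id=5: severity='medium' → inner[ELSE] → 21
ticket_id=6: severity='high' → outer ELSE → other
ticket_id=7: severity='medium' → inner[reopens < 3] → 11
ticket_id=8: severity='high' → outer ELSE → other
ticket_id=9: severity='medium' → inner[reopens < 2] → 5
ticket_id=10: severity='low' → outer ELSE → other
ticket_id=11: severity='critical' → inner[sla_hours >= 37] → 20
ticket_id=12: severity='low' → outer ELSE → other
ticket_id=13: severity='critical' → inner[ELSE] → 21
ticket_id=14: severity='low' → outer ELSE → other
ticket_id=15: severity='medium' → inner[reopens < 3] → 11
ticket_id=16: severity='medium' → inner[reopens < 2] → 5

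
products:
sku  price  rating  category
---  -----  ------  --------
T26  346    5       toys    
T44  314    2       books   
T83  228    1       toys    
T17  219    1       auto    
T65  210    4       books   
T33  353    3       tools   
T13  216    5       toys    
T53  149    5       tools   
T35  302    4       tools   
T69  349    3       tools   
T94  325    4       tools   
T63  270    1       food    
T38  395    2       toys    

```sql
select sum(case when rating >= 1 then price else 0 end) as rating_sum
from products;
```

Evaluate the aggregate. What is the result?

sku=T26: ✓ → 346
sku=T44: ✓ → 314
sku=T83: ✓ → 228
sku=T17: ✓ → 219
sku=T65: ✓ → 210
sku=T33: ✓ → 353
sku=T13: ✓ → 216
sku=T53: ✓ → 149
sku=T35: ✓ → 302
sku=T69: ✓ → 349
sku=T94: ✓ → 325
sku=T63: ✓ → 270
sku=T38: ✓ → 395
rating_sum = 346 + 314 + 228 + 219 + 210 + 353 + 216 + 149 + 302 + 349 + 325 + 270 + 395 = 3676

3676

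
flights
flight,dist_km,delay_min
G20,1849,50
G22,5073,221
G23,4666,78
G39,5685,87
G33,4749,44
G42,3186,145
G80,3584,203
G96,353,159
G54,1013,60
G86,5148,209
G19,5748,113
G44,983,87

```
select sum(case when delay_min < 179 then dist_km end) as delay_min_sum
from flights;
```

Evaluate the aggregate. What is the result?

flight=G20: ✓ → 1849
flight=G22: ✗
flight=G23: ✓ → 4666
flight=G39: ✓ → 5685
flight=G33: ✓ → 4749
flight=G42: ✓ → 3186
flight=G80: ✗
flight=G96: ✓ → 353
flight=G54: ✓ → 1013
flight=G86: ✗
flight=G19: ✓ → 5748
flight=G44: ✓ → 983
delay_min_sum = 1849 + 4666 + 5685 + 4749 + 3186 + 353 + 1013 + 5748 + 983 = 28232

28232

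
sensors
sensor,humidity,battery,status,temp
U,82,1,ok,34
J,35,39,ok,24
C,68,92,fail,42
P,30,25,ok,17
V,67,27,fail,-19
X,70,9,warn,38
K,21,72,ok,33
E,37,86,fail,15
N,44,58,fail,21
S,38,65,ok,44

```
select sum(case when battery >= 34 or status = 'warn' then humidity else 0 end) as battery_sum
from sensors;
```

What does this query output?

sensor=U: ✗
sensor=J: ✓ → 35
sensor=C: ✓ → 68
sensor=P: ✗
sensor=V: ✗
sensor=X: ✓ → 70
sensor=K: ✓ → 21
sensor=E: ✓ → 37
sensor=N: ✓ → 44
sensor=S: ✓ → 38
battery_sum = 35 + 68 + 70 + 21 + 37 + 44 + 38 = 313

313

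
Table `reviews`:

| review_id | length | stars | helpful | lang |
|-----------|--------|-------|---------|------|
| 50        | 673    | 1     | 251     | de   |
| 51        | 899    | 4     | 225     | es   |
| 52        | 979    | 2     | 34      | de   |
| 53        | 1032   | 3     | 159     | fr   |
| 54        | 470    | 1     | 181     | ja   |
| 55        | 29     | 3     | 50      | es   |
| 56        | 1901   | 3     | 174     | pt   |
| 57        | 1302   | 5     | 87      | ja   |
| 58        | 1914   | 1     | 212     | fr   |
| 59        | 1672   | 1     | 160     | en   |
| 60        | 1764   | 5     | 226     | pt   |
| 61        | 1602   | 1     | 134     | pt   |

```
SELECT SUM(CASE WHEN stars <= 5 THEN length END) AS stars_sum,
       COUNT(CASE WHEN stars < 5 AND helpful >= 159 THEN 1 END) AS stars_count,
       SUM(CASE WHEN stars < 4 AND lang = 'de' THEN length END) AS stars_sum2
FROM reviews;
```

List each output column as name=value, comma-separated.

stars_sum=14237, stars_count=7, stars_sum2=1652

[stars_sum: stars <= 5]
review_id=50: ✓ → 673
review_id=51: ✓ → 899
review_id=52: ✓ → 979
review_id=53: ✓ → 1032
review_id=54: ✓ → 470
review_id=55: ✓ → 29
review_id=56: ✓ → 1901
review_id=57: ✓ → 1302
review_id=58: ✓ → 1914
review_id=59: ✓ → 1672
review_id=60: ✓ → 1764
review_id=61: ✓ → 1602
stars_sum = 673 + 899 + 979 + 1032 + 470 + 29 + 1901 + 1302 + 1914 + 1672 + 1764 + 1602 = 14237
—
[stars_count: stars < 5 AND helpful >= 159]
review_id=50: ✓ → 1
review_id=51: ✓ → 1
review_id=52: ✗
review_id=53: ✓ → 1
review_id=54: ✓ → 1
review_id=55: ✗
review_id=56: ✓ → 1
review_id=57: ✗
review_id=58: ✓ → 1
review_id=59: ✓ → 1
review_id=60: ✗
review_id=61: ✗
stars_count = COUNT(1, 1, 1, 1, 1, 1, 1) = 7
—
[stars_sum2: stars < 4 AND lang = 'de']
review_id=50: ✓ → 673
review_id=51: ✗
review_id=52: ✓ → 979
review_id=53: ✗
review_id=54: ✗
review_id=55: ✗
review_id=56: ✗
review_id=57: ✗
review_id=58: ✗
review_id=59: ✗
review_id=60: ✗
review_id=61: ✗
stars_sum2 = 673 + 979 = 1652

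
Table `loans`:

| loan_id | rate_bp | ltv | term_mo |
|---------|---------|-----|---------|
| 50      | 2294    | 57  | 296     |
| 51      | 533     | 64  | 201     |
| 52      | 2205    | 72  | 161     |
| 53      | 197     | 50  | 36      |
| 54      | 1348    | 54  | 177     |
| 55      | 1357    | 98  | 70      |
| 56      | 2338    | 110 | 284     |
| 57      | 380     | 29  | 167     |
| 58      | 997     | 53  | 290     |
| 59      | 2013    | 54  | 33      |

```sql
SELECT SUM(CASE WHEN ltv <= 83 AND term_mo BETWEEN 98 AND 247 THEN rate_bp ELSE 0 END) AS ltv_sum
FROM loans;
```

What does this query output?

loan_id=50: ✗
loan_id=51: ✓ → 533
loan_id=52: ✓ → 2205
loan_id=53: ✗
loan_id=54: ✓ → 1348
loan_id=55: ✗
loan_id=56: ✗
loan_id=57: ✓ → 380
loan_id=58: ✗
loan_id=59: ✗
ltv_sum = 533 + 2205 + 1348 + 380 = 4466

4466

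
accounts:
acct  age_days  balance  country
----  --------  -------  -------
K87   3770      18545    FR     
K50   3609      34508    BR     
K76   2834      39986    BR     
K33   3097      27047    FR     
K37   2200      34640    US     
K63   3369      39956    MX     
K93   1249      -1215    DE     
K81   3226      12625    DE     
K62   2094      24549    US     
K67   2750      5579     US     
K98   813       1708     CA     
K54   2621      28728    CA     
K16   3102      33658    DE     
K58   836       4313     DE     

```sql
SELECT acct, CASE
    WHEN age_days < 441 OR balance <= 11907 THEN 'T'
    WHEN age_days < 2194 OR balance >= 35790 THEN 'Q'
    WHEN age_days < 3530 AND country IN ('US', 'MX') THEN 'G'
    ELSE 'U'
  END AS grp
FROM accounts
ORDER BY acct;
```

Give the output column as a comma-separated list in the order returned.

U, U, G, U, U, T, Q, Q, T, Q, U, U, T, T

acct=K16: ELSE → U
acct=K33: ELSE → U
acct=K37: age_days < 3530 AND country IN ('US', 'MX') → G
acct=K50: ELSE → U
acct=K54: ELSE → U
acct=K58: age_days < 441 OR balance <= 11907 → T
acct=K62: age_days < 2194 OR balance >= 35790 → Q
acct=K63: age_days < 2194 OR balance >= 35790 → Q
acct=K67: age_days < 441 OR balance <= 11907 → T
acct=K76: age_days < 2194 OR balance >= 35790 → Q
acct=K81: ELSE → U
acct=K87: ELSE → U
acct=K93: age_days < 441 OR balance <= 11907 → T
acct=K98: age_days < 441 OR balance <= 11907 → T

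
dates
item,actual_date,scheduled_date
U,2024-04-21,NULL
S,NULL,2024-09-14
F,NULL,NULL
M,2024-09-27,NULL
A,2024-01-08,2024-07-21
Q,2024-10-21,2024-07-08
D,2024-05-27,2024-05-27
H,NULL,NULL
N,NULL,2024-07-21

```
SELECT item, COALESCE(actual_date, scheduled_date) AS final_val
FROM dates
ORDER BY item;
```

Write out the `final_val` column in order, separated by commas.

item=A: actual_date=2024-01-08 → 2024-01-08
item=D: actual_date=2024-05-27 → 2024-05-27
item=F: actual_date=NULL, scheduled_date=NULL (all NULL) → NULL
item=H: actual_date=NULL, scheduled_date=NULL (all NULL) → NULL
item=M: actual_date=2024-09-27 → 2024-09-27
item=N: actual_date=NULL, scheduled_date=2024-07-21 → 2024-07-21
item=Q: actual_date=2024-10-21 → 2024-10-21
item=S: actual_date=NULL, scheduled_date=2024-09-14 → 2024-09-14
item=U: actual_date=2024-04-21 → 2024-04-21

2024-01-08, 2024-05-27, NULL, NULL, 2024-09-27, 2024-07-21, 2024-10-21, 2024-09-14, 2024-04-21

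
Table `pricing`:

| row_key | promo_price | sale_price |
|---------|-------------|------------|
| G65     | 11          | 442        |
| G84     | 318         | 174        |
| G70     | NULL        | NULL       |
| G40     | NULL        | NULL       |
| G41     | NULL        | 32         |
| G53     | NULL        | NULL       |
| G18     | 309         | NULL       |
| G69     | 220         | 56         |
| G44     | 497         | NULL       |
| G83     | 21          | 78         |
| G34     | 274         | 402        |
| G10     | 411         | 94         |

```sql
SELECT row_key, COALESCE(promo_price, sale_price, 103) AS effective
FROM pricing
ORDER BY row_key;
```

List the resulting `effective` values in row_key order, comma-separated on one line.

411, 309, 274, 103, 32, 497, 103, 11, 220, 103, 21, 318

row_key=G10: promo_price=411 → 411
row_key=G18: promo_price=309 → 309
row_key=G34: promo_price=274 → 274
row_key=G40: promo_price=NULL, sale_price=NULL, → literal 103 → 103
row_key=G41: promo_price=NULL, sale_price=32 → 32
row_key=G44: promo_price=497 → 497
row_key=G53: promo_price=NULL, sale_price=NULL, → literal 103 → 103
row_key=G65: promo_price=11 → 11
row_key=G69: promo_price=220 → 220
row_key=G70: promo_price=NULL, sale_price=NULL, → literal 103 → 103
row_key=G83: promo_price=21 → 21
row_key=G84: promo_price=318 → 318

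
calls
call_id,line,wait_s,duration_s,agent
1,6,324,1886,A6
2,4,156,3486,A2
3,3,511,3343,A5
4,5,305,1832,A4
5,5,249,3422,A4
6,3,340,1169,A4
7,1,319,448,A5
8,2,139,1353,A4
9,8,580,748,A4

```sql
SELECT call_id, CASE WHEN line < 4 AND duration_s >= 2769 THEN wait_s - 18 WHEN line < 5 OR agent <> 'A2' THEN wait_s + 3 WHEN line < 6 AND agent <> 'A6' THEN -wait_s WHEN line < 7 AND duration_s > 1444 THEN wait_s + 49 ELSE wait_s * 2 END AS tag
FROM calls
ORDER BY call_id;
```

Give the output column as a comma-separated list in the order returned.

call_id=1: line < 5 OR agent <> 'A2' → 327
call_id=2: line < 5 OR agent <> 'A2' → 159
call_id=3: line < 4 AND duration_s >= 2769 → 493
call_id=4: line < 5 OR agent <> 'A2' → 308
call_id=5: line < 5 OR agent <> 'A2' → 252
call_id=6: line < 5 OR agent <> 'A2' → 343
call_id=7: line < 5 OR agent <> 'A2' → 322
call_id=8: line < 5 OR agent <> 'A2' → 142
call_id=9: line < 5 OR agent <> 'A2' → 583

327, 159, 493, 308, 252, 343, 322, 142, 583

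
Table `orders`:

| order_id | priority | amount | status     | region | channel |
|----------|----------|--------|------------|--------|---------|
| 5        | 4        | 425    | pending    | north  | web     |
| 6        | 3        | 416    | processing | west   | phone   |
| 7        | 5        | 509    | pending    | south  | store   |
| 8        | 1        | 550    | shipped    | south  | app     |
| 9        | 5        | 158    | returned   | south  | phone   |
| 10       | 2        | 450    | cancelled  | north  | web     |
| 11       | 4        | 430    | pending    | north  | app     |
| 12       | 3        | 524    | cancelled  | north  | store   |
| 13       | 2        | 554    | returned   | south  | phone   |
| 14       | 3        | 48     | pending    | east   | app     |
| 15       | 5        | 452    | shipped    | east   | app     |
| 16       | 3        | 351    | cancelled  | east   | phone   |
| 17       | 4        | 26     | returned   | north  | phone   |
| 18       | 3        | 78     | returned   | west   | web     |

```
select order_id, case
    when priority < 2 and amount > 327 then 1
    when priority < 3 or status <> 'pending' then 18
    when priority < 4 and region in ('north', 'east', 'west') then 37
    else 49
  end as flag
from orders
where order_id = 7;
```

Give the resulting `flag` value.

49

order_id = 7: priority=5, amount=509, status=pending, region=south, channel=store.
priority < 2 and amount > 327 → false
priority < 3 or status <> 'pending' → false
priority < 4 and region in ('north', 'east', 'west') → false
No prior WHEN matched → ELSE → 49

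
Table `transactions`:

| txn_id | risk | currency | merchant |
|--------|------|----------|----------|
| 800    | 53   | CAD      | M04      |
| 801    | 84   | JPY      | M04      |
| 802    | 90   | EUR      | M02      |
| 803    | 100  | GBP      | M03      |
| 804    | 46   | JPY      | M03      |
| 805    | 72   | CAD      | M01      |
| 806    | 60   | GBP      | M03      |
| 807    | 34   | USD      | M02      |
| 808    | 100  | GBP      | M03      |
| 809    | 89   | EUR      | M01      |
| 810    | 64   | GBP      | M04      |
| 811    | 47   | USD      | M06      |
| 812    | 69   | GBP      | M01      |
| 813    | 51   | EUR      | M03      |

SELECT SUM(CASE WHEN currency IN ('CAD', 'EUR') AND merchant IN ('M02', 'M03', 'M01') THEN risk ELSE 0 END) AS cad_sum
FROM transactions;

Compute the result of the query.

302

txn_id=800: ✗
txn_id=801: ✗
txn_id=802: ✓ → 90
txn_id=803: ✗
txn_id=804: ✗
txn_id=805: ✓ → 72
txn_id=806: ✗
txn_id=807: ✗
txn_id=808: ✗
txn_id=809: ✓ → 89
txn_id=810: ✗
txn_id=811: ✗
txn_id=812: ✗
txn_id=813: ✓ → 51
cad_sum = 90 + 72 + 89 + 51 = 302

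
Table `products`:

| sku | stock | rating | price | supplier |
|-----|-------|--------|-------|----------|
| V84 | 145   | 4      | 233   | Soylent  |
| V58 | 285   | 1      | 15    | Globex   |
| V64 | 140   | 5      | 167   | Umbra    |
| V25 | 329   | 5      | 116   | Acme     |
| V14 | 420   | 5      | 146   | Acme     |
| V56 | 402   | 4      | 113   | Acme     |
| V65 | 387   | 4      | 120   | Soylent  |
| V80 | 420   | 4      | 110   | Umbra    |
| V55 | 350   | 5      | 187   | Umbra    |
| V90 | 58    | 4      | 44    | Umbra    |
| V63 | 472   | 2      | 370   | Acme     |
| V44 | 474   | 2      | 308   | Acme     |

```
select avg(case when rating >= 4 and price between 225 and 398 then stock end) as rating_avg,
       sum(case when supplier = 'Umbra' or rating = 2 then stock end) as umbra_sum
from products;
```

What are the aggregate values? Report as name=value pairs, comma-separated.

[rating_avg: rating >= 4 and price between 225 and 398]
sku=V84: ✓ → 145
sku=V58: ✗
sku=V64: ✗
sku=V25: ✗
sku=V14: ✗
sku=V56: ✗
sku=V65: ✗
sku=V80: ✗
sku=V55: ✗
sku=V90: ✗
sku=V63: ✗
sku=V44: ✗
rating_avg = 145
—
[umbra_sum: supplier = 'Umbra' or rating = 2]
sku=V84: ✗
sku=V58: ✗
sku=V64: ✓ → 140
sku=V25: ✗
sku=V14: ✗
sku=V56: ✗
sku=V65: ✗
sku=V80: ✓ → 420
sku=V55: ✓ → 350
sku=V90: ✓ → 58
sku=V63: ✓ → 472
sku=V44: ✓ → 474
umbra_sum = 140 + 420 + 350 + 58 + 472 + 474 = 1914

rating_avg=145, umbra_sum=1914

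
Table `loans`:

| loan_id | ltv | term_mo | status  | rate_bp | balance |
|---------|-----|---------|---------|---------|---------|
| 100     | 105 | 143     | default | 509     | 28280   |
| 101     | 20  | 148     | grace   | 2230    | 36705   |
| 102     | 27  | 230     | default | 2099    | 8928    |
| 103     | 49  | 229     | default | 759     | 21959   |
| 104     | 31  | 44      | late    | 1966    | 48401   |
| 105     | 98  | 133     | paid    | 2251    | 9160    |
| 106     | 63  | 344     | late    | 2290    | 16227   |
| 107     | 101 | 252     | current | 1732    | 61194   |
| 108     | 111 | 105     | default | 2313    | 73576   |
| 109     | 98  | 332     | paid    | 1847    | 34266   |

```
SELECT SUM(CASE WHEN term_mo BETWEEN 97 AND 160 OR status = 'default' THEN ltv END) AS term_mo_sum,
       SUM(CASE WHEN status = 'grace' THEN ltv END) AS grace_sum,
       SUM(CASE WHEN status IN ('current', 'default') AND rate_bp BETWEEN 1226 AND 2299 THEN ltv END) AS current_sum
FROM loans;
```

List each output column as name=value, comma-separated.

[term_mo_sum: term_mo BETWEEN 97 AND 160 OR status = 'default']
loan_id=100: ✓ → 105
loan_id=101: ✓ → 20
loan_id=102: ✓ → 27
loan_id=103: ✓ → 49
loan_id=104: ✗
loan_id=105: ✓ → 98
loan_id=106: ✗
loan_id=107: ✗
loan_id=108: ✓ → 111
loan_id=109: ✗
term_mo_sum = 105 + 20 + 27 + 49 + 98 + 111 = 410
—
[grace_sum: status = 'grace']
loan_id=100: ✗
loan_id=101: ✓ → 20
loan_id=102: ✗
loan_id=103: ✗
loan_id=104: ✗
loan_id=105: ✗
loan_id=106: ✗
loan_id=107: ✗
loan_id=108: ✗
loan_id=109: ✗
grace_sum = 20
—
[current_sum: status IN ('current', 'default') AND rate_bp BETWEEN 1226 AND 2299]
loan_id=100: ✗
loan_id=101: ✗
loan_id=102: ✓ → 27
loan_id=103: ✗
loan_id=104: ✗
loan_id=105: ✗
loan_id=106: ✗
loan_id=107: ✓ → 101
loan_id=108: ✗
loan_id=109: ✗
current_sum = 27 + 101 = 128

term_mo_sum=410, grace_sum=20, current_sum=128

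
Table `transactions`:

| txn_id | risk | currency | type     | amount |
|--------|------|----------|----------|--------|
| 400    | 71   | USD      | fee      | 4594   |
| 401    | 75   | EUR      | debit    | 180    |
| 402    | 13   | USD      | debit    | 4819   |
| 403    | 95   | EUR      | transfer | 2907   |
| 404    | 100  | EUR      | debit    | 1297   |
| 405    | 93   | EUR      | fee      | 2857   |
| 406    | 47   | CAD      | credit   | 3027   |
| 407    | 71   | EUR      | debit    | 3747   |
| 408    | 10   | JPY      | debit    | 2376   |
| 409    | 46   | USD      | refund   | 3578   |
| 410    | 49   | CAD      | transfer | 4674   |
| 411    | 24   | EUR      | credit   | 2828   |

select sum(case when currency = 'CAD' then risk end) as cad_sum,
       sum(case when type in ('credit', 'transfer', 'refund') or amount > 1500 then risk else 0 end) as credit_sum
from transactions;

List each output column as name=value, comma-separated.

cad_sum=96, credit_sum=519

[cad_sum: currency = 'CAD']
txn_id=400: ✗
txn_id=401: ✗
txn_id=402: ✗
txn_id=403: ✗
txn_id=404: ✗
txn_id=405: ✗
txn_id=406: ✓ → 47
txn_id=407: ✗
txn_id=408: ✗
txn_id=409: ✗
txn_id=410: ✓ → 49
txn_id=411: ✗
cad_sum = 47 + 49 = 96
—
[credit_sum: type in ('credit', 'transfer', 'refund') or amount > 1500]
txn_id=400: ✓ → 71
txn_id=401: ✗
txn_id=402: ✓ → 13
txn_id=403: ✓ → 95
txn_id=404: ✗
txn_id=405: ✓ → 93
txn_id=406: ✓ → 47
txn_id=407: ✓ → 71
txn_id=408: ✓ → 10
txn_id=409: ✓ → 46
txn_id=410: ✓ → 49
txn_id=411: ✓ → 24
credit_sum = 71 + 13 + 95 + 93 + 47 + 71 + 10 + 46 + 49 + 24 = 519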